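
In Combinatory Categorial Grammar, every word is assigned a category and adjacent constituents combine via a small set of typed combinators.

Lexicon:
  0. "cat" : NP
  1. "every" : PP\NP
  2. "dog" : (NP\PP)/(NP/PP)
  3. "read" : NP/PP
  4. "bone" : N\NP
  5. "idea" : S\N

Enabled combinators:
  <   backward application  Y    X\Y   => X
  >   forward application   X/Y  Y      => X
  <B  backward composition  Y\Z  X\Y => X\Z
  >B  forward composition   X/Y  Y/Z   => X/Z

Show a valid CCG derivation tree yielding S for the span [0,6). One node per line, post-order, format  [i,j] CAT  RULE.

[0,1] NP  lex  "cat"
[1,2] PP\NP  lex  "every"
[2,3] (NP\PP)/(NP/PP)  lex  "dog"
[3,4] NP/PP  lex  "read"
[2,4] NP\PP  >  k=3
[1,4] NP\NP  <B  k=2
[4,5] N\NP  lex  "bone"
[5,6] S\N  lex  "idea"
[4,6] S\NP  <B  k=5
[1,6] S\NP  <B  k=4
[0,6] S  <  k=1

[0,6] S   <
  [0,1] "cat" : NP
  [1,6] S\NP   <B
    [1,4] NP\NP   <B
      [1,2] "every" : PP\NP
      [2,4] NP\PP   >
        [2,3] "dog" : (NP\PP)/(NP/PP)
        [3,4] "read" : NP/PP
    [4,6] S\NP   <B
      [4,5] "bone" : N\NP
      [5,6] "idea" : S\N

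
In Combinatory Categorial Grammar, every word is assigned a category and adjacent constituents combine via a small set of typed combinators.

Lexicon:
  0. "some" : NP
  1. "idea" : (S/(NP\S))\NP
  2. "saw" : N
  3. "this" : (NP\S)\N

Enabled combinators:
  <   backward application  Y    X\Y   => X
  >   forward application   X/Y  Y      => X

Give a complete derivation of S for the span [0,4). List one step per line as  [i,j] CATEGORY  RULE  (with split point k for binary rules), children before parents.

[0,4] S   >
  [0,2] S/(NP\S)   <
    [0,1] "some" : NP
    [1,2] "idea" : (S/(NP\S))\NP
  [2,4] NP\S   <
    [2,3] "saw" : N
    [3,4] "this" : (NP\S)\N

[0,1] NP  lex  "some"
[1,2] (S/(NP\S))\NP  lex  "idea"
[0,2] S/(NP\S)  <  k=1
[2,3] N  lex  "saw"
[3,4] (NP\S)\N  lex  "this"
[2,4] NP\S  <  k=3
[0,4] S  >  k=2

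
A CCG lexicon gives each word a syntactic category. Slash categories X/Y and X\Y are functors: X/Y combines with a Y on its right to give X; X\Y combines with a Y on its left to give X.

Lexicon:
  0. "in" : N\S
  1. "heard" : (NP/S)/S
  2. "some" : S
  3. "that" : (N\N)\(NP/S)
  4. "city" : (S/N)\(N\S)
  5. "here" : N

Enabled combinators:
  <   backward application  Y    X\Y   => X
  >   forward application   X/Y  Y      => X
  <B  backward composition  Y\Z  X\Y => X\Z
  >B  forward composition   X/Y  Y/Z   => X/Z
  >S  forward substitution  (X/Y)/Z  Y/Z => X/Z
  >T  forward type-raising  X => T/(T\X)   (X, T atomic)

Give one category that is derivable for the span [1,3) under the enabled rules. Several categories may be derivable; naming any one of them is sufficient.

NP/S

[0,6] S   >
  [0,5] S/N   <
    [0,4] N\S   <B
      [0,1] "in" : N\S
      [1,4] N\N   <
        [1,3] NP/S   >
          [1,2] "heard" : (NP/S)/S
          [2,3] "some" : S
        [3,4] "that" : (N\N)\(NP/S)
    [4,5] "city" : (S/N)\(N\S)
  [5,6] "here" : N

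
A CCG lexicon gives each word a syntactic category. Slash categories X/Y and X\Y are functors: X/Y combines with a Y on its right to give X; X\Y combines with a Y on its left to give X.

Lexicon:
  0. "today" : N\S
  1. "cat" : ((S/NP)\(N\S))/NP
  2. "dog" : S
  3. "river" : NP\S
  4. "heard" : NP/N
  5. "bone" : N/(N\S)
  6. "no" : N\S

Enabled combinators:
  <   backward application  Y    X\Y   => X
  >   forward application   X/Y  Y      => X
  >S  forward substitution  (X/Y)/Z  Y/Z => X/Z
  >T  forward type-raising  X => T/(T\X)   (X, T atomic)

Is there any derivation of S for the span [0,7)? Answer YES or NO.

YES

[0,7] S   >
  [0,4] S/NP   <
    [0,1] "today" : N\S
    [1,4] (S/NP)\(N\S)   >
      [1,2] "cat" : ((S/NP)\(N\S))/NP
      [2,4] NP   >
        [2,3] NP/(NP\S)   >T
          [2,3] "dog" : S
        [3,4] "river" : NP\S
  [4,7] NP   >
    [4,5] "heard" : NP/N
    [5,7] N   >
      [5,6] "bone" : N/(N\S)
      [6,7] "no" : N\S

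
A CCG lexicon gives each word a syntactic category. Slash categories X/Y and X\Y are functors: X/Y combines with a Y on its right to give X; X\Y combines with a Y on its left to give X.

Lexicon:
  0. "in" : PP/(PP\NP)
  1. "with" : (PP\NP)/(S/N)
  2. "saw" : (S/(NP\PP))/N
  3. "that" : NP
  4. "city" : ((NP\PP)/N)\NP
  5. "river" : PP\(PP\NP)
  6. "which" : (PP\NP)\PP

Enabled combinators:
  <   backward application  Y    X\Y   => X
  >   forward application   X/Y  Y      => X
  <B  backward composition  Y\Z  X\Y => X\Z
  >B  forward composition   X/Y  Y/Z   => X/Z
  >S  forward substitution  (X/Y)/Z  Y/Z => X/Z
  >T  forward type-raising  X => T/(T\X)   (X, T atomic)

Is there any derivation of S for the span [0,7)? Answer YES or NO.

NO

PP/(PP\NP) (PP\NP)/(S/N) (S/(NP\PP))/N NP ((NP\PP)/N)\NP PP\(PP\NP) (PP\NP)\PP
CKY chart[0,7] = {N/(N\PP), NP/(NP\PP), PP, PP/(PP\PP), S/(S\PP)}; S ∉ chart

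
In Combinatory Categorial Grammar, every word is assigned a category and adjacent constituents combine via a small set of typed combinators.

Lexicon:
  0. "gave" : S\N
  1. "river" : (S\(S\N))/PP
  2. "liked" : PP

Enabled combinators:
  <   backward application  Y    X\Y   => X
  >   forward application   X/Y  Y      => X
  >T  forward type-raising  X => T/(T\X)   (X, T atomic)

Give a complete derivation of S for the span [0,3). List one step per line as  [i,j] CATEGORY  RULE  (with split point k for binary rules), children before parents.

[0,1] S\N  lex  "gave"
[1,2] (S\(S\N))/PP  lex  "river"
[2,3] PP  lex  "liked"
[1,3] S\(S\N)  >  k=2
[0,3] S  <  k=1

[0,3] S   <
  [0,1] "gave" : S\N
  [1,3] S\(S\N)   >
    [1,2] "river" : (S\(S\N))/PP
    [2,3] "liked" : PP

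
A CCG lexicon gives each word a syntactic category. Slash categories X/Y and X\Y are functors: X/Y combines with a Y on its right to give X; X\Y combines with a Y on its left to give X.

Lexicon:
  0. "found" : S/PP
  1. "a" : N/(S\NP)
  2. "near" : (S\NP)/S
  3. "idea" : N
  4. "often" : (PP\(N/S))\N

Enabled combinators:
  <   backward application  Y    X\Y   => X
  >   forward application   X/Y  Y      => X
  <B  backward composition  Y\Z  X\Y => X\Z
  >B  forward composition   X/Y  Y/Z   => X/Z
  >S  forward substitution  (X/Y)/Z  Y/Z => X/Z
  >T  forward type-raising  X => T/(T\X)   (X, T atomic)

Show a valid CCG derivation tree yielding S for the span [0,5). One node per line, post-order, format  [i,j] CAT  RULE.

[0,1] S/PP  lex  "found"
[1,2] N/(S\NP)  lex  "a"
[2,3] (S\NP)/S  lex  "near"
[1,3] N/S  >B  k=2
[3,4] N  lex  "idea"
[4,5] (PP\(N/S))\N  lex  "often"
[3,5] PP\(N/S)  <  k=4
[1,5] PP  <  k=3
[0,5] S  >  k=1

[0,5] S   >
  [0,1] "found" : S/PP
  [1,5] PP   <
    [1,3] N/S   >B
      [1,2] "a" : N/(S\NP)
      [2,3] "near" : (S\NP)/S
    [3,5] PP\(N/S)   <
      [3,4] "idea" : N
      [4,5] "often" : (PP\(N/S))\N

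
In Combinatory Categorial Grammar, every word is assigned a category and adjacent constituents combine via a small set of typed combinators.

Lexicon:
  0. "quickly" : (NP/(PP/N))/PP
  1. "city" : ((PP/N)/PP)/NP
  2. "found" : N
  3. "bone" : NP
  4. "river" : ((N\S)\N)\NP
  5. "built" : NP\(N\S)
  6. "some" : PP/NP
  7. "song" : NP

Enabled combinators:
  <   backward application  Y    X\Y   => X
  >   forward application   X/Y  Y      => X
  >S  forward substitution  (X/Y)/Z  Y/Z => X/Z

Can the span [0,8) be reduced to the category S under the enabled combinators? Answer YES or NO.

NO

(NP/(PP/N))/PP ((PP/N)/PP)/NP N NP ((N\S)\N)\NP NP\(N\S) PP/NP NP
CKY chart[0,8] = {NP}; S ∉ chart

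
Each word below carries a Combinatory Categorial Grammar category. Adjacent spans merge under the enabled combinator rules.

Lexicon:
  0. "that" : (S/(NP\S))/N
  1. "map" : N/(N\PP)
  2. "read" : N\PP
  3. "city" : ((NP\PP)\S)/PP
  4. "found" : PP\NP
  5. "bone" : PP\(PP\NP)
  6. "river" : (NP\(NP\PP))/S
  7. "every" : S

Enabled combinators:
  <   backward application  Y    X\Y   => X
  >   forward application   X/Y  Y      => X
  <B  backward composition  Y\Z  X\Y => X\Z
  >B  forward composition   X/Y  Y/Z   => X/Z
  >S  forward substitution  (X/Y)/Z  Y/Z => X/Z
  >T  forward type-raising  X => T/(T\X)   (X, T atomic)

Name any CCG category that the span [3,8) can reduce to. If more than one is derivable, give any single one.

NP\S

[0,8] S   >
  [0,3] S/(NP\S)   >
    [0,1] "that" : (S/(NP\S))/N
    [1,3] N   >
      [1,2] "map" : N/(N\PP)
      [2,3] "read" : N\PP
  [3,8] NP\S   <B
    [3,6] (NP\PP)\S   >
      [3,4] "city" : ((NP\PP)\S)/PP
      [4,6] PP   <
        [4,5] "found" : PP\NP
        [5,6] "bone" : PP\(PP\NP)
    [6,8] NP\(NP\PP)   >
      [6,7] "river" : (NP\(NP\PP))/S
      [7,8] "every" : S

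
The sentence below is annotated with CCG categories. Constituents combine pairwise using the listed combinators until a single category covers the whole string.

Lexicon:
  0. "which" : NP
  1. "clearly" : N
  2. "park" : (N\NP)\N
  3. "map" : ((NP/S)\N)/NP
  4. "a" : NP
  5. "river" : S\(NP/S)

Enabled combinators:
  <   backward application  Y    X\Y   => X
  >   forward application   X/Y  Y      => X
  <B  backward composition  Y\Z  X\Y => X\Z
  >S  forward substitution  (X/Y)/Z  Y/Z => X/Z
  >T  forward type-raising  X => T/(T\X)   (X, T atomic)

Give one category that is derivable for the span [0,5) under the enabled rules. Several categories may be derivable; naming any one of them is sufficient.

NP/S

[0,6] S   <
  [0,5] NP/S   <
    [0,3] N   <
      [0,1] "which" : NP
      [1,3] N\NP   <
        [1,2] "clearly" : N
        [2,3] "park" : (N\NP)\N
    [3,5] (NP/S)\N   >
      [3,4] "map" : ((NP/S)\N)/NP
      [4,5] "a" : NP
  [5,6] "river" : S\(NP/S)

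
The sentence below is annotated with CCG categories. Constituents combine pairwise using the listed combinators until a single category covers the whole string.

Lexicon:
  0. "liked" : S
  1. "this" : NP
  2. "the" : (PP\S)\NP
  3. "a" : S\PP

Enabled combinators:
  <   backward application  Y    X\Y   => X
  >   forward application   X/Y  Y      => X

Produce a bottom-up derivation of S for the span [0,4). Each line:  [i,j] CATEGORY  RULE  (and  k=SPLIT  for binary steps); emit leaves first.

[0,4] S   <
  [0,3] PP   <
    [0,1] "liked" : S
    [1,3] PP\S   <
      [1,2] "this" : NP
      [2,3] "the" : (PP\S)\NP
  [3,4] "a" : S\PP

[0,1] S  lex  "liked"
[1,2] NP  lex  "this"
[2,3] (PP\S)\NP  lex  "the"
[1,3] PP\S  <  k=2
[0,3] PP  <  k=1
[3,4] S\PP  lex  "a"
[0,4] S  <  k=3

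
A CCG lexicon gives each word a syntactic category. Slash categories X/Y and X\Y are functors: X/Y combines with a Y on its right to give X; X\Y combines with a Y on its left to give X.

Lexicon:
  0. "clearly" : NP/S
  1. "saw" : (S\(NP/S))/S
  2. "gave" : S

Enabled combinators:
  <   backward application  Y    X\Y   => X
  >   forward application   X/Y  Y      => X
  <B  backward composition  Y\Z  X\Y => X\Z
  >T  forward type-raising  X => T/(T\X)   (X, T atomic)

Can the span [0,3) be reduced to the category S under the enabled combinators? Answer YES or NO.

YES

[0,3] S   <
  [0,1] "clearly" : NP/S
  [1,3] S\(NP/S)   >
    [1,2] "saw" : (S\(NP/S))/S
    [2,3] "gave" : S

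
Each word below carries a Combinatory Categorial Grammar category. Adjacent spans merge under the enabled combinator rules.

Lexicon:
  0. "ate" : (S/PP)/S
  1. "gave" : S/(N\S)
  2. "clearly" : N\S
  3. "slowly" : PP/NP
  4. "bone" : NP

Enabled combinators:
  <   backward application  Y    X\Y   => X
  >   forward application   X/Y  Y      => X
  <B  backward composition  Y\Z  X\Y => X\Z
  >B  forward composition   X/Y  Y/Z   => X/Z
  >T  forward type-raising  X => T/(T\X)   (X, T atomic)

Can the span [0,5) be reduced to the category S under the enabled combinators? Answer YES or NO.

YES

[0,5] S   >
  [0,3] S/PP   >
    [0,1] "ate" : (S/PP)/S
    [1,3] S   >
      [1,2] "gave" : S/(N\S)
      [2,3] "clearly" : N\S
  [3,5] PP   >
    [3,4] "slowly" : PP/NP
    [4,5] "bone" : NP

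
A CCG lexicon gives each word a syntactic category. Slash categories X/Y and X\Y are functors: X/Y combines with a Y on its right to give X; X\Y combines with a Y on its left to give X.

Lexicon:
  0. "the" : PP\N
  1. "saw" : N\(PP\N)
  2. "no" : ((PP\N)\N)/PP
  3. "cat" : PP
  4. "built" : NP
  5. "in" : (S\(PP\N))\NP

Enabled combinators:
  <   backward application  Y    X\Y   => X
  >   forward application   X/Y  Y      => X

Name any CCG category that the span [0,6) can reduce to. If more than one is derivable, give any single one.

[0,6] S   <
  [0,4] PP\N   <
    [0,2] N   <
      [0,1] "the" : PP\N
      [1,2] "saw" : N\(PP\N)
    [2,4] (PP\N)\N   >
      [2,3] "no" : ((PP\N)\N)/PP
      [3,4] "cat" : PP
  [4,6] S\(PP\N)   <
    [4,5] "built" : NP
    [5,6] "in" : (S\(PP\N))\NP

S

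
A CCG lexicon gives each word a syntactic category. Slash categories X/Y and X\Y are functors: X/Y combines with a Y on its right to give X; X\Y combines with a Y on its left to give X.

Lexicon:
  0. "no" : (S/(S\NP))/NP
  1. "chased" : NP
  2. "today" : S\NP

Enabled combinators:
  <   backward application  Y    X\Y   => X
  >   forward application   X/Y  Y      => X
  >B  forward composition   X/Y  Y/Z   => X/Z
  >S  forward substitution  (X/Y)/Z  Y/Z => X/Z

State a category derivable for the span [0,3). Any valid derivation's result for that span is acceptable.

[0,3] S   >
  [0,2] S/(S\NP)   >
    [0,1] "no" : (S/(S\NP))/NP
    [1,2] "chased" : NP
  [2,3] "today" : S\NP

S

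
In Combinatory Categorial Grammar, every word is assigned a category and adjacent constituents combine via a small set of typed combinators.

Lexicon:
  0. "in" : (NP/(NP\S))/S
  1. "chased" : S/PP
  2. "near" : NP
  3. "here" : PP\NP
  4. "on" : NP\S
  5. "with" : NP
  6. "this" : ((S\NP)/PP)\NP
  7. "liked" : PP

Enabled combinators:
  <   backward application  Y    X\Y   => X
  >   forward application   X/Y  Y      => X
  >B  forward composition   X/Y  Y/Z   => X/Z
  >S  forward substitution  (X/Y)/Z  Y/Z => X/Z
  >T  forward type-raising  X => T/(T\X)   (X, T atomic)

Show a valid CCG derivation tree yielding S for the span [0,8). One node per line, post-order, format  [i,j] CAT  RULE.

[0,8] S   <
  [0,5] NP   >
    [0,4] NP/(NP\S)   >
      [0,1] "in" : (NP/(NP\S))/S
      [1,4] S   >
        [1,2] "chased" : S/PP
        [2,4] PP   >
          [2,3] PP/(PP\NP)   >T
            [2,3] "near" : NP
          [3,4] "here" : PP\NP
    [4,5] "on" : NP\S
  [5,8] S\NP   >
    [5,7] (S\NP)/PP   <
      [5,6] "with" : NP
      [6,7] "this" : ((S\NP)/PP)\NP
    [7,8] "liked" : PP

[0,1] (NP/(NP\S))/S  lex  "in"
[1,2] S/PP  lex  "chased"
[2,3] NP  lex  "near"
[2,3] PP/(PP\NP)  >T
[3,4] PP\NP  lex  "here"
[2,4] PP  >  k=3
[1,4] S  >  k=2
[0,4] NP/(NP\S)  >  k=1
[4,5] NP\S  lex  "on"
[0,5] NP  >  k=4
[5,6] NP  lex  "with"
[6,7] ((S\NP)/PP)\NP  lex  "this"
[5,7] (S\NP)/PP  <  k=6
[7,8] PP  lex  "liked"
[5,8] S\NP  >  k=7
[0,8] S  <  k=5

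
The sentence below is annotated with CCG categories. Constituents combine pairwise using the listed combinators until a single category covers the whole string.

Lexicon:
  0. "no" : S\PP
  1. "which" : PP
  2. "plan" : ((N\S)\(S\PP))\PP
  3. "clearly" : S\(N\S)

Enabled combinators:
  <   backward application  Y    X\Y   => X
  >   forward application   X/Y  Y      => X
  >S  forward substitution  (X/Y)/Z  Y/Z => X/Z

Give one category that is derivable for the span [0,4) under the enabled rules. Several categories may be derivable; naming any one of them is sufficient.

[0,4] S   <
  [0,3] N\S   <
    [0,1] "no" : S\PP
    [1,3] (N\S)\(S\PP)   <
      [1,2] "which" : PP
      [2,3] "plan" : ((N\S)\(S\PP))\PP
  [3,4] "clearly" : S\(N\S)

S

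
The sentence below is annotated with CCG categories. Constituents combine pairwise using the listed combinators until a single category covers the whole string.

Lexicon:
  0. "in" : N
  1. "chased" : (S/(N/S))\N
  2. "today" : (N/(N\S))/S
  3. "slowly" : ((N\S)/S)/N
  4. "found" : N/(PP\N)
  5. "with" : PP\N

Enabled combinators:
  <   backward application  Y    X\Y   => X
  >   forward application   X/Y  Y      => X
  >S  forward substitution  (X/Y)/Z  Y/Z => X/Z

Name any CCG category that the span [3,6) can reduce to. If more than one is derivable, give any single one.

[0,6] S   >
  [0,2] S/(N/S)   <
    [0,1] "in" : N
    [1,2] "chased" : (S/(N/S))\N
  [2,6] N/S   >S
    [2,3] "today" : (N/(N\S))/S
    [3,6] (N\S)/S   >
      [3,4] "slowly" : ((N\S)/S)/N
      [4,6] N   >
        [4,5] "found" : N/(PP\N)
        [5,6] "with" : PP\N

(N\S)/S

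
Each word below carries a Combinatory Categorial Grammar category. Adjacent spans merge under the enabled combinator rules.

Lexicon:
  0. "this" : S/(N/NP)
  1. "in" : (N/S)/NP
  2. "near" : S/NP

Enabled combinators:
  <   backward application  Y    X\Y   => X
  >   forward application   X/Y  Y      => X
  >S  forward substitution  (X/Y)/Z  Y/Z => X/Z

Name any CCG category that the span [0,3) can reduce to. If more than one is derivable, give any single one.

[0,3] S   >
  [0,1] "this" : S/(N/NP)
  [1,3] N/NP   >S
    [1,2] "in" : (N/S)/NP
    [2,3] "near" : S/NP

S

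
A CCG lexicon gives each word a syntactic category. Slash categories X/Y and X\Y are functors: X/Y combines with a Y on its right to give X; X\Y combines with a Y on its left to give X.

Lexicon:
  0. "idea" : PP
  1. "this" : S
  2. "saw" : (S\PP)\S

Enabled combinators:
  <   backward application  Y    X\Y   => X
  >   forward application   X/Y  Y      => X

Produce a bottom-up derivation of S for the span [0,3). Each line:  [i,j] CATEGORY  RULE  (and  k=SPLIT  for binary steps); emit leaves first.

[0,1] PP  lex  "idea"
[1,2] S  lex  "this"
[2,3] (S\PP)\S  lex  "saw"
[1,3] S\PP  <  k=2
[0,3] S  <  k=1

[0,3] S   <
  [0,1] "idea" : PP
  [1,3] S\PP   <
    [1,2] "this" : S
    [2,3] "saw" : (S\PP)\S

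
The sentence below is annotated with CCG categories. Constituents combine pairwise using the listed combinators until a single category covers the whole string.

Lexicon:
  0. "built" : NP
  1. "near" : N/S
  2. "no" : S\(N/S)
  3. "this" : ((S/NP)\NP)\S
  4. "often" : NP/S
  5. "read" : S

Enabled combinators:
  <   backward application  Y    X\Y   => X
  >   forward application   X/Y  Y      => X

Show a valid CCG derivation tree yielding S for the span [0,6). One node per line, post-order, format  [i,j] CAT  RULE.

[0,1] NP  lex  "built"
[1,2] N/S  lex  "near"
[2,3] S\(N/S)  lex  "no"
[1,3] S  <  k=2
[3,4] ((S/NP)\NP)\S  lex  "this"
[1,4] (S/NP)\NP  <  k=3
[0,4] S/NP  <  k=1
[4,5] NP/S  lex  "often"
[5,6] S  lex  "read"
[4,6] NP  >  k=5
[0,6] S  >  k=4

[0,6] S   >
  [0,4] S/NP   <
    [0,1] "built" : NP
    [1,4] (S/NP)\NP   <
      [1,3] S   <
        [1,2] "near" : N/S
        [2,3] "no" : S\(N/S)
      [3,4] "this" : ((S/NP)\NP)\S
  [4,6] NP   >
    [4,5] "often" : NP/S
    [5,6] "read" : S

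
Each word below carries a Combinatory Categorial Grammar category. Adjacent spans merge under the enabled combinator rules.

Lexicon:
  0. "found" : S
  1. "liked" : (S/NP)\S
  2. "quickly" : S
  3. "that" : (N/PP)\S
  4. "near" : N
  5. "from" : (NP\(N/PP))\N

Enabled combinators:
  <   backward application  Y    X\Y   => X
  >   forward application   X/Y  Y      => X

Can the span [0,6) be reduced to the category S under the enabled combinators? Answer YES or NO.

[0,6] S   >
  [0,2] S/NP   <
    [0,1] "found" : S
    [1,2] "liked" : (S/NP)\S
  [2,6] NP   <
    [2,4] N/PP   <
      [2,3] "quickly" : S
      [3,4] "that" : (N/PP)\S
    [4,6] NP\(N/PP)   <
      [4,5] "near" : N
      [5,6] "from" : (NP\(N/PP))\N

YES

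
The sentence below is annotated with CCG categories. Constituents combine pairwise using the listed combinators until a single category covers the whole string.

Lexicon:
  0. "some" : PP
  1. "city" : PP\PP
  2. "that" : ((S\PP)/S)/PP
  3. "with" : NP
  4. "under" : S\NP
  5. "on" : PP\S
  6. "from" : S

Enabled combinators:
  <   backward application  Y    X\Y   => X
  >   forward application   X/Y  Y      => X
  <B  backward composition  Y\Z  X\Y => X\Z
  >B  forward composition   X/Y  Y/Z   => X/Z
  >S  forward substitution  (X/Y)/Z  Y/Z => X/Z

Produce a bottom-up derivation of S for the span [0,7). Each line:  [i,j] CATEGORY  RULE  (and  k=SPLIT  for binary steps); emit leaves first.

[0,7] S   <
  [0,1] "some" : PP
  [1,7] S\PP   <B
    [1,2] "city" : PP\PP
    [2,7] S\PP   >
      [2,6] (S\PP)/S   >
        [2,3] "that" : ((S\PP)/S)/PP
        [3,6] PP   <
          [3,4] "with" : NP
          [4,6] PP\NP   <B
            [4,5] "under" : S\NP
            [5,6] "on" : PP\S
      [6,7] "from" : S

[0,1] PP  lex  "some"
[1,2] PP\PP  lex  "city"
[2,3] ((S\PP)/S)/PP  lex  "that"
[3,4] NP  lex  "with"
[4,5] S\NP  lex  "under"
[5,6] PP\S  lex  "on"
[4,6] PP\NP  <B  k=5
[3,6] PP  <  k=4
[2,6] (S\PP)/S  >  k=3
[6,7] S  lex  "from"
[2,7] S\PP  >  k=6
[1,7] S\PP  <B  k=2
[0,7] S  <  k=1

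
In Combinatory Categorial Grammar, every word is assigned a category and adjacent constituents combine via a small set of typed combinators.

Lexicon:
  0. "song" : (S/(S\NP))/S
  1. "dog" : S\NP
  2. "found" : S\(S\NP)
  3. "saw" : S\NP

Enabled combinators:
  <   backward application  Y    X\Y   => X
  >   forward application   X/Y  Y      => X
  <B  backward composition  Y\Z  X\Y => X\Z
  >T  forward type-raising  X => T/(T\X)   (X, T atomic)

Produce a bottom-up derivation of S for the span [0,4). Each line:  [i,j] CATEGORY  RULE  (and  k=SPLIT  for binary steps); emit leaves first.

[0,4] S   >
  [0,3] S/(S\NP)   >
    [0,1] "song" : (S/(S\NP))/S
    [1,3] S   <
      [1,2] "dog" : S\NP
      [2,3] "found" : S\(S\NP)
  [3,4] "saw" : S\NP

[0,1] (S/(S\NP))/S  lex  "song"
[1,2] S\NP  lex  "dog"
[2,3] S\(S\NP)  lex  "found"
[1,3] S  <  k=2
[0,3] S/(S\NP)  >  k=1
[3,4] S\NP  lex  "saw"
[0,4] S  >  k=3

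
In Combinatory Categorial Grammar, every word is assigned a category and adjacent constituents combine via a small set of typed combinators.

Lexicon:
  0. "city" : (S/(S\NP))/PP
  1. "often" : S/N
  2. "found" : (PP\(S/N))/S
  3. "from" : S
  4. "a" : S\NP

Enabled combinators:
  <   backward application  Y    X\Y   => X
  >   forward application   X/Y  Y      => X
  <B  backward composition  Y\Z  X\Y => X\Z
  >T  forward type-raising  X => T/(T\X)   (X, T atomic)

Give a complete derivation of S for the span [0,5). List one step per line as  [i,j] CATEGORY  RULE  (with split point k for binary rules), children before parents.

[0,1] (S/(S\NP))/PP  lex  "city"
[1,2] S/N  lex  "often"
[2,3] (PP\(S/N))/S  lex  "found"
[3,4] S  lex  "from"
[2,4] PP\(S/N)  >  k=3
[1,4] PP  <  k=2
[0,4] S/(S\NP)  >  k=1
[4,5] S\NP  lex  "a"
[0,5] S  >  k=4

[0,5] S   >
  [0,4] S/(S\NP)   >
    [0,1] "city" : (S/(S\NP))/PP
    [1,4] PP   <
      [1,2] "often" : S/N
      [2,4] PP\(S/N)   >
        [2,3] "found" : (PP\(S/N))/S
        [3,4] "from" : S
  [4,5] "a" : S\NP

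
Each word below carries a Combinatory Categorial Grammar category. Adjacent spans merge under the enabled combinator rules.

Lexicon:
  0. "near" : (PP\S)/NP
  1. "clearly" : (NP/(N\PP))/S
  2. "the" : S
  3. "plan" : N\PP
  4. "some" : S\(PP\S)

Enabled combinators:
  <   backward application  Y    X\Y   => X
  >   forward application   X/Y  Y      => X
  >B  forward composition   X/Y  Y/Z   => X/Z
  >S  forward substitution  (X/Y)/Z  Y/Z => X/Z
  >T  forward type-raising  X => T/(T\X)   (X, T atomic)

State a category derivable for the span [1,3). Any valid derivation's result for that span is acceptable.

[0,5] S   <
  [0,4] PP\S   >
    [0,1] "near" : (PP\S)/NP
    [1,4] NP   >
      [1,3] NP/(N\PP)   >
        [1,2] "clearly" : (NP/(N\PP))/S
        [2,3] "the" : S
      [3,4] "plan" : N\PP
  [4,5] "some" : S\(PP\S)

NP/(N\PP)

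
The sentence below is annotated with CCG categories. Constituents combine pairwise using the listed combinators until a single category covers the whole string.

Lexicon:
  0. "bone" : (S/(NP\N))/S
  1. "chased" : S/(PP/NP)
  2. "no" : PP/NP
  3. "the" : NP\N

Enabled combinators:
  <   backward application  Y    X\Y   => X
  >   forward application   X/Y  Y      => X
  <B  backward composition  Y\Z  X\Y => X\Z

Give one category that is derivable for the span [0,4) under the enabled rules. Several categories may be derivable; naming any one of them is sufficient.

[0,4] S   >
  [0,3] S/(NP\N)   >
    [0,1] "bone" : (S/(NP\N))/S
    [1,3] S   >
      [1,2] "chased" : S/(PP/NP)
      [2,3] "no" : PP/NP
  [3,4] "the" : NP\N

S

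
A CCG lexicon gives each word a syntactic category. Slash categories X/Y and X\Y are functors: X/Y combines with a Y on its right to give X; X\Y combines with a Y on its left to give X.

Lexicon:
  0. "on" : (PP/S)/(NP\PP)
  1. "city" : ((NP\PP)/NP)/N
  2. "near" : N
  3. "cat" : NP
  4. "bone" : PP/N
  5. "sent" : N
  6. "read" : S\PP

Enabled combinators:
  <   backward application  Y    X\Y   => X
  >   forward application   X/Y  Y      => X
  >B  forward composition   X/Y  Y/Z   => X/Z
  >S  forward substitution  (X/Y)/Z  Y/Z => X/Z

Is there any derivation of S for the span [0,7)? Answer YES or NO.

NO

(PP/S)/(NP\PP) ((NP\PP)/NP)/N N NP PP/N N S\PP
CKY chart[0,7] = {PP}; S ∉ chart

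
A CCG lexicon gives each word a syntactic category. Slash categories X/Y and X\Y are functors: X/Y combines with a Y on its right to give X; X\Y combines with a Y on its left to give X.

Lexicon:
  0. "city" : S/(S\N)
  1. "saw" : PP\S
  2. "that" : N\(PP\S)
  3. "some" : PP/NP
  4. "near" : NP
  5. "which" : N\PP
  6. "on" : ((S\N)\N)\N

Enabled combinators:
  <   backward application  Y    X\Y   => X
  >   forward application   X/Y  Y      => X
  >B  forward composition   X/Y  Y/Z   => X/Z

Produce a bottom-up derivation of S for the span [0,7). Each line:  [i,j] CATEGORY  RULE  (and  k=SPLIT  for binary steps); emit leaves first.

[0,7] S   >
  [0,1] "city" : S/(S\N)
  [1,7] S\N   <
    [1,3] N   <
      [1,2] "saw" : PP\S
      [2,3] "that" : N\(PP\S)
    [3,7] (S\N)\N   <
      [3,6] N   <
        [3,5] PP   >
          [3,4] "some" : PP/NP
          [4,5] "near" : NP
        [5,6] "which" : N\PP
      [6,7] "on" : ((S\N)\N)\N

[0,1] S/(S\N)  lex  "city"
[1,2] PP\S  lex  "saw"
[2,3] N\(PP\S)  lex  "that"
[1,3] N  <  k=2
[3,4] PP/NP  lex  "some"
[4,5] NP  lex  "near"
[3,5] PP  >  k=4
[5,6] N\PP  lex  "which"
[3,6] N  <  k=5
[6,7] ((S\N)\N)\N  lex  "on"
[3,7] (S\N)\N  <  k=6
[1,7] S\N  <  k=3
[0,7] S  >  k=1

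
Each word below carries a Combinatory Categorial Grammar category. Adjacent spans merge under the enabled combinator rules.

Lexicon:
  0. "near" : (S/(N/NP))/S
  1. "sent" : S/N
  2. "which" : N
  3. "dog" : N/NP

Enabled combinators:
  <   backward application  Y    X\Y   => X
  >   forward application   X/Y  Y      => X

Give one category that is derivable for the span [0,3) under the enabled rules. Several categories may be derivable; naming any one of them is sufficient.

[0,4] S   >
  [0,3] S/(N/NP)   >
    [0,1] "near" : (S/(N/NP))/S
    [1,3] S   >
      [1,2] "sent" : S/N
      [2,3] "which" : N
  [3,4] "dog" : N/NP

S/(N/NP)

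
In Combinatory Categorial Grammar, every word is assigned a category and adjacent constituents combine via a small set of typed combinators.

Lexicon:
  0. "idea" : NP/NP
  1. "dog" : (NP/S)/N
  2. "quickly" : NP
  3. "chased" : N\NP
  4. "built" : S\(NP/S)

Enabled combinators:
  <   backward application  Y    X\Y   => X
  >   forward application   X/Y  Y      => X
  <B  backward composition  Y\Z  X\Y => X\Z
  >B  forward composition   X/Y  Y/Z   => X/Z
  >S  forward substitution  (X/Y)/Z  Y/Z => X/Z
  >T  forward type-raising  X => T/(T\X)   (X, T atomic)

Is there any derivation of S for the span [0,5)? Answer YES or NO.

[0,5] S   <
  [0,4] NP/S   >B
    [0,1] "idea" : NP/NP
    [1,4] NP/S   >
      [1,2] "dog" : (NP/S)/N
      [2,4] N   >
        [2,3] N/(N\NP)   >T
          [2,3] "quickly" : NP
        [3,4] "chased" : N\NP
  [4,5] "built" : S\(NP/S)

YES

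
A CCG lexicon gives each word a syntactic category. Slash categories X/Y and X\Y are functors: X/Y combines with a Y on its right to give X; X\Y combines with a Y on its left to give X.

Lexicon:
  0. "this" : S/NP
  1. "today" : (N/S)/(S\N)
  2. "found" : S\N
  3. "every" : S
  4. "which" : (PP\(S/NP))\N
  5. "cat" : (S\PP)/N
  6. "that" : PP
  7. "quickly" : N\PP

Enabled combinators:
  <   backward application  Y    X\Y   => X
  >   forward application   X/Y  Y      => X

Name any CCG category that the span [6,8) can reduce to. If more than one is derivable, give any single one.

N

[0,8] S   <
  [0,5] PP   <
    [0,1] "this" : S/NP
    [1,5] PP\(S/NP)   <
      [1,4] N   >
        [1,3] N/S   >
          [1,2] "today" : (N/S)/(S\N)
          [2,3] "found" : S\N
        [3,4] "every" : S
      [4,5] "which" : (PP\(S/NP))\N
  [5,8] S\PP   >
    [5,6] "cat" : (S\PP)/N
    [6,8] N   <
      [6,7] "that" : PP
      [7,8] "quickly" : N\PP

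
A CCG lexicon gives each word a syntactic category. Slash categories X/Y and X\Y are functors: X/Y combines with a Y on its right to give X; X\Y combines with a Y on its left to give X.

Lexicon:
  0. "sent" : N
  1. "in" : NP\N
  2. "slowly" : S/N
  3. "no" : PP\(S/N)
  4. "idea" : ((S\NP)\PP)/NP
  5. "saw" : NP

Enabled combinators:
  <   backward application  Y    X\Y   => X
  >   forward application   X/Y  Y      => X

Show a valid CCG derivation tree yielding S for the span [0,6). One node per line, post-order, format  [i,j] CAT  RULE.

[0,6] S   <
  [0,2] NP   <
    [0,1] "sent" : N
    [1,2] "in" : NP\N
  [2,6] S\NP   <
    [2,4] PP   <
      [2,3] "slowly" : S/N
      [3,4] "no" : PP\(S/N)
    [4,6] (S\NP)\PP   >
      [4,5] "idea" : ((S\NP)\PP)/NP
      [5,6] "saw" : NP

[0,1] N  lex  "sent"
[1,2] NP\N  lex  "in"
[0,2] NP  <  k=1
[2,3] S/N  lex  "slowly"
[3,4] PP\(S/N)  lex  "no"
[2,4] PP  <  k=3
[4,5] ((S\NP)\PP)/NP  lex  "idea"
[5,6] NP  lex  "saw"
[4,6] (S\NP)\PP  >  k=5
[2,6] S\NP  <  k=4
[0,6] S  <  k=2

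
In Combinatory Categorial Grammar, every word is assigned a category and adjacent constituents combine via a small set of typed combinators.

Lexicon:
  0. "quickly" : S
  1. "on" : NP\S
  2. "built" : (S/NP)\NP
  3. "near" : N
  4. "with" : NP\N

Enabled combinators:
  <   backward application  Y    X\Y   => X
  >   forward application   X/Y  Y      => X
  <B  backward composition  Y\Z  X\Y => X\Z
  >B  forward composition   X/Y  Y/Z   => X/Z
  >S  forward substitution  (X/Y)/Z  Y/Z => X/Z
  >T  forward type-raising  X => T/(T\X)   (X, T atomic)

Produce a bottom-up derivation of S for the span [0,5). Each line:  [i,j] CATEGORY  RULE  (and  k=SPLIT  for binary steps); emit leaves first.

[0,1] S  lex  "quickly"
[0,1] NP/(NP\S)  >T
[1,2] NP\S  lex  "on"
[0,2] NP  >  k=1
[2,3] (S/NP)\NP  lex  "built"
[0,3] S/NP  <  k=2
[3,4] N  lex  "near"
[4,5] NP\N  lex  "with"
[3,5] NP  <  k=4
[0,5] S  >  k=3

[0,5] S   >
  [0,3] S/NP   <
    [0,2] NP   >
      [0,1] NP/(NP\S)   >T
        [0,1] "quickly" : S
      [1,2] "on" : NP\S
    [2,3] "built" : (S/NP)\NP
  [3,5] NP   <
    [3,4] "near" : N
    [4,5] "with" : NP\N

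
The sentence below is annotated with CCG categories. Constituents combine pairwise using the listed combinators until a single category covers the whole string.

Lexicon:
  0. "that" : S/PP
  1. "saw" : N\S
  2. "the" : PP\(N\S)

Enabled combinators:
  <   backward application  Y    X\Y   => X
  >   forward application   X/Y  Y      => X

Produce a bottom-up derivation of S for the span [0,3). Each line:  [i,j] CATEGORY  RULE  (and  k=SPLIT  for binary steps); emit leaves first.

[0,1] S/PP  lex  "that"
[1,2] N\S  lex  "saw"
[2,3] PP\(N\S)  lex  "the"
[1,3] PP  <  k=2
[0,3] S  >  k=1

[0,3] S   >
  [0,1] "that" : S/PP
  [1,3] PP   <
    [1,2] "saw" : N\S
    [2,3] "the" : PP\(N\S)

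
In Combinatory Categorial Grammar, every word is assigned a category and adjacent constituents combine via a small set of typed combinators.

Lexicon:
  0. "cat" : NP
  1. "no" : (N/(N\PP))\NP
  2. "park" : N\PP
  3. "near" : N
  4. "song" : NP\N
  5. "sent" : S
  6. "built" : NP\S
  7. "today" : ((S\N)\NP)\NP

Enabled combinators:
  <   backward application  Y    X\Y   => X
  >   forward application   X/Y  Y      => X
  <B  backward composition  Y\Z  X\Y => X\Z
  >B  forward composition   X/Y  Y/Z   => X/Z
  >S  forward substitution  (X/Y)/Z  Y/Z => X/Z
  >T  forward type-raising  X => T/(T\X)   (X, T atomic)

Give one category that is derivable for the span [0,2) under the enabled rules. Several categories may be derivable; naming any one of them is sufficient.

[0,8] S   <
  [0,3] N   >
    [0,2] N/(N\PP)   <
      [0,1] "cat" : NP
      [1,2] "no" : (N/(N\PP))\NP
    [2,3] "park" : N\PP
  [3,8] S\N   <
    [3,5] NP   <
      [3,4] "near" : N
      [4,5] "song" : NP\N
    [5,8] (S\N)\NP   <
      [5,7] NP   >
        [5,6] NP/(NP\S)   >T
          [5,6] "sent" : S
        [6,7] "built" : NP\S
      [7,8] "today" : ((S\N)\NP)\NP

N/(N\PP)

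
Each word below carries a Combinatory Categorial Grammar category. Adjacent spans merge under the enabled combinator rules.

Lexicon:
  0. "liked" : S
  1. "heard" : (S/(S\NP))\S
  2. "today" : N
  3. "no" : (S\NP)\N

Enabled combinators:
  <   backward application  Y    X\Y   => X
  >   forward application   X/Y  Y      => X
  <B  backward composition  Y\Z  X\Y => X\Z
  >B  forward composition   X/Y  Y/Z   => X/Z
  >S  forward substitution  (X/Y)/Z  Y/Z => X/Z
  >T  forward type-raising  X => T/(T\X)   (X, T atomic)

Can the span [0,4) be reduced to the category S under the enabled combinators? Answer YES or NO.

[0,4] S   >
  [0,2] S/(S\NP)   <
    [0,1] "liked" : S
    [1,2] "heard" : (S/(S\NP))\S
  [2,4] S\NP   <
    [2,3] "today" : N
    [3,4] "no" : (S\NP)\N

YES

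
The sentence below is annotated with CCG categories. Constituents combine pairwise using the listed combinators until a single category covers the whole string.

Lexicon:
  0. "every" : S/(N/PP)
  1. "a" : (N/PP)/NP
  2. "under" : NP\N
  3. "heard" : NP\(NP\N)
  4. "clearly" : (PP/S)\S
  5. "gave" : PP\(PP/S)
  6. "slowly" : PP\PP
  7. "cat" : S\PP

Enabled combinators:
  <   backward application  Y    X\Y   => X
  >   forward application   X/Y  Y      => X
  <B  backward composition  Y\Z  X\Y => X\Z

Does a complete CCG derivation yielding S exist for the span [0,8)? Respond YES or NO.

YES

[0,8] S   <
  [0,6] PP   <
    [0,4] S   >
      [0,1] "every" : S/(N/PP)
      [1,4] N/PP   >
        [1,2] "a" : (N/PP)/NP
        [2,4] NP   <
          [2,3] "under" : NP\N
          [3,4] "heard" : NP\(NP\N)
    [4,6] PP\S   <B
      [4,5] "clearly" : (PP/S)\S
      [5,6] "gave" : PP\(PP/S)
  [6,8] S\PP   <B
    [6,7] "slowly" : PP\PP
    [7,8] "cat" : S\PP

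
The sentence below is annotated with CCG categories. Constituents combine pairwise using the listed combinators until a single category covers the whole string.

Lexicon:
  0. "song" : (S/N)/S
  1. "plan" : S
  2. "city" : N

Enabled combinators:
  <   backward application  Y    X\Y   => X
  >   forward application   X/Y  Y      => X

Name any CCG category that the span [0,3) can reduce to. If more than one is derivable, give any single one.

[0,3] S   >
  [0,2] S/N   >
    [0,1] "song" : (S/N)/S
    [1,2] "plan" : S
  [2,3] "city" : N

S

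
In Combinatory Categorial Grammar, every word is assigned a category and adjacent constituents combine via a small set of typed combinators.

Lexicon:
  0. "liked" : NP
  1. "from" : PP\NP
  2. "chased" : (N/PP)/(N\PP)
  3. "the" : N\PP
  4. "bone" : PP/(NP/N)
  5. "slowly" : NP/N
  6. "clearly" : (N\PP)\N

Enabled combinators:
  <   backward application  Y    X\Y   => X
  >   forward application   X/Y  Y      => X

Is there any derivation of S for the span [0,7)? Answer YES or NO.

NP PP\NP (N/PP)/(N\PP) N\PP PP/(NP/N) NP/N (N\PP)\N
CKY chart[0,7] = {N}; S ∉ chart

NO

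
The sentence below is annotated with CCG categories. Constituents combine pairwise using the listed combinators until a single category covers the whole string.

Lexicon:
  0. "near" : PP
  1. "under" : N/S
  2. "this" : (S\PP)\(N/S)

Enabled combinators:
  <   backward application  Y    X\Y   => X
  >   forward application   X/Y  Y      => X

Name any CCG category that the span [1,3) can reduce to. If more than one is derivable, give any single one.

S\PP

[0,3] S   <
  [0,1] "near" : PP
  [1,3] S\PP   <
    [1,2] "under" : N/S
    [2,3] "this" : (S\PP)\(N/S)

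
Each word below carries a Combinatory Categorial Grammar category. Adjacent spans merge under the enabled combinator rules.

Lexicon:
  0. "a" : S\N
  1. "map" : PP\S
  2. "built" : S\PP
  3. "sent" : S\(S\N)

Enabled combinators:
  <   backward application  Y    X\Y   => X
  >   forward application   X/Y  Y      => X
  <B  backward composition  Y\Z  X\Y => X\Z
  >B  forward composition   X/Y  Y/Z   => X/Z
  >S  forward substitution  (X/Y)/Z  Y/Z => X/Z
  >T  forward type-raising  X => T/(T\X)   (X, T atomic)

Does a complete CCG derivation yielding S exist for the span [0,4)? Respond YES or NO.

[0,4] S   <
  [0,3] S\N   <B
    [0,1] "a" : S\N
    [1,3] S\S   <B
      [1,2] "map" : PP\S
      [2,3] "built" : S\PP
  [3,4] "sent" : S\(S\N)

YES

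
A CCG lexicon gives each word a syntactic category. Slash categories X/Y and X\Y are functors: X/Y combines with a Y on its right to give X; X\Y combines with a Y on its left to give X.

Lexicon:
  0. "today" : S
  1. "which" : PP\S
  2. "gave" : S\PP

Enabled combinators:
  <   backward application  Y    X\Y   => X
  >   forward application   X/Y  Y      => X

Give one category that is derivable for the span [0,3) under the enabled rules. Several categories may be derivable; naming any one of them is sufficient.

[0,3] S   <
  [0,2] PP   <
    [0,1] "today" : S
    [1,2] "which" : PP\S
  [2,3] "gave" : S\PP

S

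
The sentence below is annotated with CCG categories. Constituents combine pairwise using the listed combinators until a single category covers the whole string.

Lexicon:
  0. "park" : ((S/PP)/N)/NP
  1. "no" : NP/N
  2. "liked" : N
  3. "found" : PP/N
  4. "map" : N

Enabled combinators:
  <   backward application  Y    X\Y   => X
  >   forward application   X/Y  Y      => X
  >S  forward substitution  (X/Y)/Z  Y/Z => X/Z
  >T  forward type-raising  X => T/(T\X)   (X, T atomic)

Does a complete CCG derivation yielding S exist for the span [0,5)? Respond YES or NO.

[0,5] S   >
  [0,4] S/N   >S
    [0,3] (S/PP)/N   >
      [0,1] "park" : ((S/PP)/N)/NP
      [1,3] NP   >
        [1,2] "no" : NP/N
        [2,3] "liked" : N
    [3,4] "found" : PP/N
  [4,5] "map" : N

YES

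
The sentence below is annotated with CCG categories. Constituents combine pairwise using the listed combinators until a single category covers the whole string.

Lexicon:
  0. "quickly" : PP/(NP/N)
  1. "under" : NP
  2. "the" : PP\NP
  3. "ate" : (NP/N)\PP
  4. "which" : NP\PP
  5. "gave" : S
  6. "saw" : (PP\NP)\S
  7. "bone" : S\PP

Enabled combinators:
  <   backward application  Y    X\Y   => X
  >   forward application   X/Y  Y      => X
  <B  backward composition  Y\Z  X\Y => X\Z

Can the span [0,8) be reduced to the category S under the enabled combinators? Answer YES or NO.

YES

[0,8] S   <
  [0,4] PP   >
    [0,1] "quickly" : PP/(NP/N)
    [1,4] NP/N   <
      [1,3] PP   <
        [1,2] "under" : NP
        [2,3] "the" : PP\NP
      [3,4] "ate" : (NP/N)\PP
  [4,8] S\PP   <B
    [4,5] "which" : NP\PP
    [5,8] S\NP   <B
      [5,7] PP\NP   <
        [5,6] "gave" : S
        [6,7] "saw" : (PP\NP)\S
      [7,8] "bone" : S\PP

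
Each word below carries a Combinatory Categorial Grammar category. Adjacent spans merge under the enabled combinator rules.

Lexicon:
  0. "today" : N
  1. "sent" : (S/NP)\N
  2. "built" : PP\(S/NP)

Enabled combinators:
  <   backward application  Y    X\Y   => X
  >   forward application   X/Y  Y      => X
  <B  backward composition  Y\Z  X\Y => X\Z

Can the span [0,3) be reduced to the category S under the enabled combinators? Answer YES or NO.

NO

N (S/NP)\N PP\(S/NP)
CKY chart[0,3] = {PP}; S ∉ chart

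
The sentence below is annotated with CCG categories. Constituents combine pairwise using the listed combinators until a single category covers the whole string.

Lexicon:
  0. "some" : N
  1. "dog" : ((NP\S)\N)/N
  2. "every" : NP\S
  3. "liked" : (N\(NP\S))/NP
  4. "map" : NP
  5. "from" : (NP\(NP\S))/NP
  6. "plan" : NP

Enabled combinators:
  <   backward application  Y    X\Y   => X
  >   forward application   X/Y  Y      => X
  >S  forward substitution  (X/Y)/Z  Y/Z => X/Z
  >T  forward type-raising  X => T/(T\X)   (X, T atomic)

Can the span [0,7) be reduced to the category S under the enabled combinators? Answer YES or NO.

N ((NP\S)\N)/N NP\S (N\(NP\S))/NP NP (NP\(NP\S))/NP NP
CKY chart[0,7] = {N/(N\NP), NP, NP/(NP\NP), PP/(PP\NP), S/(S\NP)}; S ∉ chart

NO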